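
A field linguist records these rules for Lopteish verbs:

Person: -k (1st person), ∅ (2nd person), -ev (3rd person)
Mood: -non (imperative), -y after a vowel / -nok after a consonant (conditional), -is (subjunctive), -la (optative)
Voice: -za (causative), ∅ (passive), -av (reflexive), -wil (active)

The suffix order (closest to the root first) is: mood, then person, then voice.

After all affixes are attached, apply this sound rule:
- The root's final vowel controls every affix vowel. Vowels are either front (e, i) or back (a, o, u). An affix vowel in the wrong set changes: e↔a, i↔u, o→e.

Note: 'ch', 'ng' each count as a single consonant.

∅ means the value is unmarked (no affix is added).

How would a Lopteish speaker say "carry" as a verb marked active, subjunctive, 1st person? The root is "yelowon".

yelowonuskwul

Attach mood subjunctive -is → yelowonis.
Attach person 1st person -k → yelowonisk.
Attach voice active -wil → yelowoniskwil.
Apply vowel harmony: yelowoniskwil → yelowonuskwul.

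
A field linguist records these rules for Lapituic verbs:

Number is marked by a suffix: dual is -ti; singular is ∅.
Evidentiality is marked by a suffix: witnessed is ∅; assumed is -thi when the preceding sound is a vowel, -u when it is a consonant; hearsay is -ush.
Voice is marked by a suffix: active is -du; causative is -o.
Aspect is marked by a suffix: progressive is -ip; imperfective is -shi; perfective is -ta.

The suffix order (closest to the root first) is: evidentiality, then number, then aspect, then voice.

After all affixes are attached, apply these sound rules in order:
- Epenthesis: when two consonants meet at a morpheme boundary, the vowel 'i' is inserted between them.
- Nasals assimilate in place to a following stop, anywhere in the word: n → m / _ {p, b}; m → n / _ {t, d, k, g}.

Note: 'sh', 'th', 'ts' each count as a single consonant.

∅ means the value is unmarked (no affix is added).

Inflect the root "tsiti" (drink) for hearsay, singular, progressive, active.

Attach evidentiality hearsay -ush → tsitiush.
number = singular: zero marking, form stays tsitiush.
Attach aspect progressive -ip → tsitiuship.
Attach voice active -du → tsitiushipdu.
Apply epenthesis: tsitiushipdu → tsitiushipidu.
Nasal assimilation: no change.

tsitiushipidu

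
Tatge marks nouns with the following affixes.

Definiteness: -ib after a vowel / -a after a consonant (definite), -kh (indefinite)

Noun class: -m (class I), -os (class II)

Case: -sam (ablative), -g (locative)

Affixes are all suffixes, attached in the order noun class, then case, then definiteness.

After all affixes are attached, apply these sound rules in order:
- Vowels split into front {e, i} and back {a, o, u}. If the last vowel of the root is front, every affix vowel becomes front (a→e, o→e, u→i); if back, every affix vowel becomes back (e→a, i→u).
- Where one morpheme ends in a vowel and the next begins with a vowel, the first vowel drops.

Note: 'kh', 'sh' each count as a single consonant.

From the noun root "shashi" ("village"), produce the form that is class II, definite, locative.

Attach noun class class II -os → shashios.
Attach case locative -g → shashiosg.
Attach definiteness definite -a (after consonant 'g') → shashiosga.
Apply vowel harmony: shashiosga → shashiesge.
Apply vowel deletion: shashiesge → shashesge.

shashesge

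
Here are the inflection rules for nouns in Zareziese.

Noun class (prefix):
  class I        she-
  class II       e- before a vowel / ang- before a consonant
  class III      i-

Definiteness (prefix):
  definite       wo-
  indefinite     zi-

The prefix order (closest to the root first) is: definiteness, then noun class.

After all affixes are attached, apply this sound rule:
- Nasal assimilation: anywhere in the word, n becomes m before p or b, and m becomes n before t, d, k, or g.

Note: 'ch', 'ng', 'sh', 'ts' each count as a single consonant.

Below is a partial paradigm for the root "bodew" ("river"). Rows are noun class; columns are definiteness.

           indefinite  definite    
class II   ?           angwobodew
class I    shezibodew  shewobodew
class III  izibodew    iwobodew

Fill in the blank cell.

Attach definiteness indefinite zi- → zibodew.
Attach noun class class II ang- (before consonant 'z') → angzibodew.
Nasal assimilation: no change.

angzibodew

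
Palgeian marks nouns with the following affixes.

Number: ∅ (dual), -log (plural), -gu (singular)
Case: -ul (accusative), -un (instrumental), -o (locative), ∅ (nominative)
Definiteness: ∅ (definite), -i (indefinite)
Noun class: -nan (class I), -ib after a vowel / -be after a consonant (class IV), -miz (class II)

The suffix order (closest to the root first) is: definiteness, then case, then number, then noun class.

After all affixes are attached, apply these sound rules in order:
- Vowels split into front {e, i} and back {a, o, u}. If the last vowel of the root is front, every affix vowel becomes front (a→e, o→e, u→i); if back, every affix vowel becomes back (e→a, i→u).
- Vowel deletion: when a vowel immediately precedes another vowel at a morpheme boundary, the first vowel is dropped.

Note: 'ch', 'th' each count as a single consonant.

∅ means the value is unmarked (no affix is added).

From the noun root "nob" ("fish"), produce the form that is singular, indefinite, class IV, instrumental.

nobungub

Attach definiteness indefinite -i → nobi.
Attach case instrumental -un → nobiun.
Attach number singular -gu → nobiungu.
Attach noun class class IV -ib (after vowel 'u') → nobiunguib.
Apply vowel harmony: nobiunguib → nobuunguub.
Apply vowel deletion: nobuunguub → nobungub.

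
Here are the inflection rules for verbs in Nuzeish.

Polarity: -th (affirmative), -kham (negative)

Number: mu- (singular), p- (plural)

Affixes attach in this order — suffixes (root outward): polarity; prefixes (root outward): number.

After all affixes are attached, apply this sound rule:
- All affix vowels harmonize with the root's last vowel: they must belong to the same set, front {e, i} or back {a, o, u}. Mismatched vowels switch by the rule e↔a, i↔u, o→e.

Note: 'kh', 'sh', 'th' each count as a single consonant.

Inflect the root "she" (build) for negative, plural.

pshekhem

Attach polarity negative -kham → shekham.
Attach number plural p- → pshekham.
Apply vowel harmony: pshekham → pshekhem.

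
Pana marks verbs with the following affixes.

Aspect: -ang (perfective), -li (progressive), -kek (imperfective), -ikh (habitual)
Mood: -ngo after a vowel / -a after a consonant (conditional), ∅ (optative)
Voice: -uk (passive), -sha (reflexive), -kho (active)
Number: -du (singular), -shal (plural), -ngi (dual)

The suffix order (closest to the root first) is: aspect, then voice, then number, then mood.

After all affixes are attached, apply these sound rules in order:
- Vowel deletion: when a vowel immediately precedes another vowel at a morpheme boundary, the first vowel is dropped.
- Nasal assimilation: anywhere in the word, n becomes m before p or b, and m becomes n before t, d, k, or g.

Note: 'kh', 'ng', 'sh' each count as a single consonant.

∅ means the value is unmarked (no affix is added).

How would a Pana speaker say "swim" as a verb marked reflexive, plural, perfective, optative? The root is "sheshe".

sheshangshashal

Attach aspect perfective -ang → shesheang.
Attach voice reflexive -sha → shesheangsha.
Attach number plural -shal → shesheangshashal.
mood = optative: zero marking, form stays shesheangshashal.
Apply vowel deletion: shesheangshashal → sheshangshashal.
Nasal assimilation: no change.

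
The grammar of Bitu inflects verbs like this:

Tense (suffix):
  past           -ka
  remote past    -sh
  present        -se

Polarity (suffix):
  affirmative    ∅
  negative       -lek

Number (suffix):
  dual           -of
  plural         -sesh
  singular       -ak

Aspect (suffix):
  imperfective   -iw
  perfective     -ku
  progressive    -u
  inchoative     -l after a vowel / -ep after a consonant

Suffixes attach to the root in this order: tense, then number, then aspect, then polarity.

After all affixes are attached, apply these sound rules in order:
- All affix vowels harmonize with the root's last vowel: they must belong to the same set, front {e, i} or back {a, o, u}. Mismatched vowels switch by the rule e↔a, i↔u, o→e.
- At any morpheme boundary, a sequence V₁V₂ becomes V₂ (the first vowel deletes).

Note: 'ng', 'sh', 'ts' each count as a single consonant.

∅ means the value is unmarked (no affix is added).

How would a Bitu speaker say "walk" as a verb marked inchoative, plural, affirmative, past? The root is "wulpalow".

wulpalowkasashap

Attach tense past -ka → wulpalowka.
Attach number plural -sesh → wulpalowkasesh.
Attach aspect inchoative -ep (after consonant 'sh') → wulpalowkaseshep.
polarity = affirmative: zero marking, form stays wulpalowkaseshep.
Apply vowel harmony: wulpalowkaseshep → wulpalowkasashap.
Vowel deletion: no change.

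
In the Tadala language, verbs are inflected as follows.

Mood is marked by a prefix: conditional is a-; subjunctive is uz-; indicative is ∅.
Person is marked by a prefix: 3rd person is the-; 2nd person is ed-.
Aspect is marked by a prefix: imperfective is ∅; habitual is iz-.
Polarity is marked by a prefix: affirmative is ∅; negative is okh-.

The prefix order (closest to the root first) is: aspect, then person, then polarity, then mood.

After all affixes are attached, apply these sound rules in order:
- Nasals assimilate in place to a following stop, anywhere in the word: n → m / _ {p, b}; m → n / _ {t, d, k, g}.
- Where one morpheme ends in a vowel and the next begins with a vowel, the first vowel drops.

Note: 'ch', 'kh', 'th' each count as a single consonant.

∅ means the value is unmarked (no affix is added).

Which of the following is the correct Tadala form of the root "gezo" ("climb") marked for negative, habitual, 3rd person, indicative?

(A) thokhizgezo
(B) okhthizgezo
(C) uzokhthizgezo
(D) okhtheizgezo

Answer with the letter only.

Attach aspect habitual iz- → izgezo.
Attach person 3rd person the- → theizgezo.
Attach polarity negative okh- → okhtheizgezo.
mood = indicative: zero marking, form stays okhtheizgezo.
Nasal assimilation: no change.
Apply vowel deletion: okhtheizgezo → okhthizgezo.
So the correct form is okhthizgezo, option (B).
(C) uzokhthizgezo is wrong: it uses subjunctive instead of indicative for mood.
(D) okhtheizgezo is wrong: it fails to apply the sound rule(s).
(A) thokhizgezo is wrong: it has the affixes in the wrong order.

B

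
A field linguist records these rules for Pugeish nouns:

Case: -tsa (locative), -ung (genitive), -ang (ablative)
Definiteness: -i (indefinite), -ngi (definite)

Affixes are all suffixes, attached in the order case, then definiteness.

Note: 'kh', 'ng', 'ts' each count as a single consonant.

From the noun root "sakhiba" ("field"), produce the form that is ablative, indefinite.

sakhibaangi

Attach case ablative -ang → sakhibaang.
Attach definiteness indefinite -i → sakhibaangi.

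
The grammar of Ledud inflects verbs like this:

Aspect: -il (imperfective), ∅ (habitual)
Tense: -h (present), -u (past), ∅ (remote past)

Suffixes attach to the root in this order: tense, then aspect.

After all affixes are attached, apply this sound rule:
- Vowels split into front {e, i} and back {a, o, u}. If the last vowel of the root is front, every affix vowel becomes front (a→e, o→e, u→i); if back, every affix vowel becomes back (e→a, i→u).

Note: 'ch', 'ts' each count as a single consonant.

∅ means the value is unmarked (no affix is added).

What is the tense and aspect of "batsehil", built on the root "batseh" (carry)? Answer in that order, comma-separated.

Segment: batseh-il.
tense: ∅ → remote past.
aspect: -il → imperfective.

remote past, imperfective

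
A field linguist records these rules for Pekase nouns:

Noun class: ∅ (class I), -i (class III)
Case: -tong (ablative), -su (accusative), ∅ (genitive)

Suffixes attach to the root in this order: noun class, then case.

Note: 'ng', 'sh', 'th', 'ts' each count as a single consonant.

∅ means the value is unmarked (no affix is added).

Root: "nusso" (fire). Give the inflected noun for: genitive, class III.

Attach noun class class III -i → nussoi.
case = genitive: zero marking, form stays nussoi.

nussoi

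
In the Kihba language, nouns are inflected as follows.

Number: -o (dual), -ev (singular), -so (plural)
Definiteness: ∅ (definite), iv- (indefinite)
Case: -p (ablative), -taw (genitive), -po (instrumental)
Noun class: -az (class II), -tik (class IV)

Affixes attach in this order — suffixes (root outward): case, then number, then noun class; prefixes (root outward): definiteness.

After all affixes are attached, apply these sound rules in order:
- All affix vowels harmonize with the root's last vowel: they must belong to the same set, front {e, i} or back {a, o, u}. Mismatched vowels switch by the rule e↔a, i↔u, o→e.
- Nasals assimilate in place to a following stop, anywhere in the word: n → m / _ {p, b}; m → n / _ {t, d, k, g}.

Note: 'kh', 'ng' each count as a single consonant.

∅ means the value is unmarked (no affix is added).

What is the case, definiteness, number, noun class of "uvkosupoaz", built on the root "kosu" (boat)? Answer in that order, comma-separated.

Segment: iv-kosu-p-o-az.
case: -p → ablative.
definiteness: iv- → indefinite.
number: -o → dual.
noun class: -az → class II.

ablative, indefinite, dual, class II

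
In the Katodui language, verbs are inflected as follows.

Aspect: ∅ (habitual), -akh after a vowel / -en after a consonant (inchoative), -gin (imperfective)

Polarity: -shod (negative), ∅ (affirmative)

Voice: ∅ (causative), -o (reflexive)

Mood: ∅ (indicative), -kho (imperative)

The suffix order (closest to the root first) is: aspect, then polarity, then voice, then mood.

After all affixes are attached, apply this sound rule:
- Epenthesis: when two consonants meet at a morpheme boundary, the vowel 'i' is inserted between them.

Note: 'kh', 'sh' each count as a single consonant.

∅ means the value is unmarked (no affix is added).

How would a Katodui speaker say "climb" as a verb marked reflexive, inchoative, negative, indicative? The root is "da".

daakhishodo

Attach aspect inchoative -akh (after vowel 'a') → daakh.
Attach polarity negative -shod → daakhshod.
Attach voice reflexive -o → daakhshodo.
mood = indicative: zero marking, form stays daakhshodo.
Apply epenthesis: daakhshodo → daakhishodo.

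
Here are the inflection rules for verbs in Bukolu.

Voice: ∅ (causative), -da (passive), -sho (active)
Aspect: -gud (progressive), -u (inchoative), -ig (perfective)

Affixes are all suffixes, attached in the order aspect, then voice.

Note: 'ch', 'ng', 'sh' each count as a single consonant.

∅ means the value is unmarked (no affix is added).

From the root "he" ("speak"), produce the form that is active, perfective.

heigsho

Attach aspect perfective -ig → heig.
Attach voice active -sho → heigsho.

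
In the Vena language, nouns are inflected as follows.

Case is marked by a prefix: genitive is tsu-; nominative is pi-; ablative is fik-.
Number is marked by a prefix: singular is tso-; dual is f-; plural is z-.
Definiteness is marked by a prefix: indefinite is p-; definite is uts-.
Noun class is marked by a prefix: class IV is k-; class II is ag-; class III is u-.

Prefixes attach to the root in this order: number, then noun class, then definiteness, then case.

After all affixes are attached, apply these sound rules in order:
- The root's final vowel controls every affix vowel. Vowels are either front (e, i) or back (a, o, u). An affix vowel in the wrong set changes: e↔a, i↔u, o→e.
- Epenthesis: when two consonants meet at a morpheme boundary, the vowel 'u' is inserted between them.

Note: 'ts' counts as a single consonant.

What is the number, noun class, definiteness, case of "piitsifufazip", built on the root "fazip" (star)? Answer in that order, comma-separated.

Segment: pi-uts-u-f-fazip.
number: f- → dual.
noun class: u- → class III.
definiteness: uts- → definite.
case: pi- → nominative.

dual, class III, definite, nominative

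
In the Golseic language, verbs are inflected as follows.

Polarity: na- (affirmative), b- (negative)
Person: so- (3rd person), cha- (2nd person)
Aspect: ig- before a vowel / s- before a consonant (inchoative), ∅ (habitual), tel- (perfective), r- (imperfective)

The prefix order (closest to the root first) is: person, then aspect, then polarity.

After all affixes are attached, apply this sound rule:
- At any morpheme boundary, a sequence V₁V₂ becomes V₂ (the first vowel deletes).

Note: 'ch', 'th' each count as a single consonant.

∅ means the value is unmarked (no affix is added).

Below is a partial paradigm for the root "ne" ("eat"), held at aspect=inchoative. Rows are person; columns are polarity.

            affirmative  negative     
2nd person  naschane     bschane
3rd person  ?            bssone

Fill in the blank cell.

nassone

Attach person 3rd person so- → sone.
Attach aspect inchoative s- (before consonant 's') → ssone.
Attach polarity affirmative na- → nassone.
Vowel deletion: no change.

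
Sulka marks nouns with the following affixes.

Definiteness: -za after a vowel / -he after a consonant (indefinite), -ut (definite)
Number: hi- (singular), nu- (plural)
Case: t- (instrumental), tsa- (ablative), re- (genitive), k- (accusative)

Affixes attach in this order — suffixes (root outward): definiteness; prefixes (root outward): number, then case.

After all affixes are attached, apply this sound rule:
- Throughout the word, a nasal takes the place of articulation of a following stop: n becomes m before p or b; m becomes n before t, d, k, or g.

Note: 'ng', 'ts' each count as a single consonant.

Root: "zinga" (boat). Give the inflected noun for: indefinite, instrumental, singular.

thizingaza

Attach definiteness indefinite -za (after vowel 'a') → zingaza.
Attach number singular hi- → hizingaza.
Attach case instrumental t- → thizingaza.
Nasal assimilation: no change.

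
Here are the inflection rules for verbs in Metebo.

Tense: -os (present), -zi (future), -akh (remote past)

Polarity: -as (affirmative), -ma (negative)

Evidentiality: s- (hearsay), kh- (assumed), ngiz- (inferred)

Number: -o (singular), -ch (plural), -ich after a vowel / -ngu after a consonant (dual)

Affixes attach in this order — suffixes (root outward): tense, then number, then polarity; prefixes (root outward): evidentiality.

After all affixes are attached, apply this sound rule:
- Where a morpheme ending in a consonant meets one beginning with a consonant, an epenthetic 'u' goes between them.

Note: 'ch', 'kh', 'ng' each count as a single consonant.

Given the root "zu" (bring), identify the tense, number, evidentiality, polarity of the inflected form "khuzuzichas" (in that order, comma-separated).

future, plural, assumed, affirmative

Segment: kh-zu-zi-ch-as.
tense: -zi → future.
number: -ch → plural.
evidentiality: kh- → assumed.
polarity: -as → affirmative.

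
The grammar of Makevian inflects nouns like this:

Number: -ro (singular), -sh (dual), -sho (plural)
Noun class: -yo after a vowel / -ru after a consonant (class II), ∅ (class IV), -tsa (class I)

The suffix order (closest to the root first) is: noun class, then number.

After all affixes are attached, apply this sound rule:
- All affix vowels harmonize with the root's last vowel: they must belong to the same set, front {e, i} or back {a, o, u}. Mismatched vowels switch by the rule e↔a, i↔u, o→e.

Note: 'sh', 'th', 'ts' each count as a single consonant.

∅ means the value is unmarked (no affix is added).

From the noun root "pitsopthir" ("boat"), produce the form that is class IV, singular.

noun class = class IV: zero marking, form stays pitsopthir.
Attach number singular -ro → pitsopthirro.
Apply vowel harmony: pitsopthirro → pitsopthirre.

pitsopthirre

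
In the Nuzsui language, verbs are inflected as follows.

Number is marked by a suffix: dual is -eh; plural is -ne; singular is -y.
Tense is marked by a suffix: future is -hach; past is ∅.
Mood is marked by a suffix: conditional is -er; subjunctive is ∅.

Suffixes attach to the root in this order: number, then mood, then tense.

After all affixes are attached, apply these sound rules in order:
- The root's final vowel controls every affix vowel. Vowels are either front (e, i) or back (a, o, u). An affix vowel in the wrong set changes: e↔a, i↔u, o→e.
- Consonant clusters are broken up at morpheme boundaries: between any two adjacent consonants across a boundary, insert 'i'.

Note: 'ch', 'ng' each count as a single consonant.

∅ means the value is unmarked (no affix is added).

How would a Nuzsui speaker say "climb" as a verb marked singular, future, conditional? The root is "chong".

Attach number singular -y → chongy.
Attach mood conditional -er → chongyer.
Attach tense future -hach → chongyerhach.
Apply vowel harmony: chongyerhach → chongyarhach.
Apply epenthesis: chongyarhach → chongiyarihach.

chongiyarihach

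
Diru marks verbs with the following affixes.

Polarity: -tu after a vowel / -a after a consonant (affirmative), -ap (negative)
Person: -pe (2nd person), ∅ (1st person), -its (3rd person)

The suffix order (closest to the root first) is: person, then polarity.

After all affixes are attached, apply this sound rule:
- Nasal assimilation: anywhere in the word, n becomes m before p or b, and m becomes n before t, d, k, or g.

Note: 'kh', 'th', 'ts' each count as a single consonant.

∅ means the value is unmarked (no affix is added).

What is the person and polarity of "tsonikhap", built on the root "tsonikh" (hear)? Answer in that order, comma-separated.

Segment: tsonikh-ap.
person: ∅ → 1st person.
polarity: -ap → negative.

1st person, negative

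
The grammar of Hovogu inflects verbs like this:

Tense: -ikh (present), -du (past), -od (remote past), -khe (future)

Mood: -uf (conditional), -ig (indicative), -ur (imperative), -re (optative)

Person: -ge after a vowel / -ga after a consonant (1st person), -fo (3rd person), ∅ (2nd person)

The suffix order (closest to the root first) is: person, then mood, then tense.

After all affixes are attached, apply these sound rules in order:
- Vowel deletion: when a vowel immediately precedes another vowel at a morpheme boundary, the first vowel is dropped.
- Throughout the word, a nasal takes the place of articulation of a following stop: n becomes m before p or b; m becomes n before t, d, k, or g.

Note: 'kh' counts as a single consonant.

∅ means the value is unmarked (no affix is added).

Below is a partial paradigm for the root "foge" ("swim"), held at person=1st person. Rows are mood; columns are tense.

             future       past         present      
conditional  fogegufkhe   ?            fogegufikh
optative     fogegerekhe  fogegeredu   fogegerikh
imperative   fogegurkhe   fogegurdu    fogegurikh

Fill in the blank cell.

Attach person 1st person -ge (after vowel 'e') → fogege.
Attach mood conditional -uf → fogegeuf.
Attach tense past -du → fogegeufdu.
Apply vowel deletion: fogegeufdu → fogegufdu.
Nasal assimilation: no change.

fogegufdu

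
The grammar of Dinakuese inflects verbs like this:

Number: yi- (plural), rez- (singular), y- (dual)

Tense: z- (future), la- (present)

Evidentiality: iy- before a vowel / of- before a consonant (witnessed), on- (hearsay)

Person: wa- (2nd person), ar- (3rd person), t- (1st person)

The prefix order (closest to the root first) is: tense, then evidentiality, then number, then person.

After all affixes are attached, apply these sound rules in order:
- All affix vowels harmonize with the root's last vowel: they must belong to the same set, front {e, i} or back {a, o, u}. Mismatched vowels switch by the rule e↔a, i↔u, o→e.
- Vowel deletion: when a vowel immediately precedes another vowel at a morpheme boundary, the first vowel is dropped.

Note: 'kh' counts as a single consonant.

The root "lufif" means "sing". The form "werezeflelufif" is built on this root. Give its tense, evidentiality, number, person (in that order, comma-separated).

present, witnessed, singular, 2nd person

Segment: wa-rez-of-la-lufif.
tense: la- → present.
evidentiality: iy/of- → witnessed.
number: rez- → singular.
person: wa- → 2nd person.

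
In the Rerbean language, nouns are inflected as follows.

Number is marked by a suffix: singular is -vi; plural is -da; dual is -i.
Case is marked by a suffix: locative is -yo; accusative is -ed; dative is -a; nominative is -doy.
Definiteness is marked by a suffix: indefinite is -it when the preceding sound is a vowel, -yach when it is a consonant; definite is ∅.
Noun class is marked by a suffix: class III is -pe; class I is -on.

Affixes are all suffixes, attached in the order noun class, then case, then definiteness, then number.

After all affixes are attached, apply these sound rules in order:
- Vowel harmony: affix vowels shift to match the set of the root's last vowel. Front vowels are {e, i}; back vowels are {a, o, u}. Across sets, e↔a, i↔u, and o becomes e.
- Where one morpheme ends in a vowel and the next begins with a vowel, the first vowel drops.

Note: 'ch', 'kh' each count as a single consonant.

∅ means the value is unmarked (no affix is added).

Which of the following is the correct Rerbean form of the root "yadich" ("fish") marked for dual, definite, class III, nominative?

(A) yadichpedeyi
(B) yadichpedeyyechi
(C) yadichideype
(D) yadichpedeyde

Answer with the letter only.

Attach noun class class III -pe → yadichpe.
Attach case nominative -doy → yadichpedoy.
definiteness = definite: zero marking, form stays yadichpedoy.
Attach number dual -i → yadichpedoyi.
Apply vowel harmony: yadichpedoyi → yadichpedeyi.
Vowel deletion: no change.
So the correct form is yadichpedeyi, option (A).
(D) yadichpedeyde is wrong: it uses plural instead of dual for number.
(B) yadichpedeyyechi is wrong: it uses indefinite instead of definite for definiteness.
(C) yadichideype is wrong: it has the affixes in the wrong order.

A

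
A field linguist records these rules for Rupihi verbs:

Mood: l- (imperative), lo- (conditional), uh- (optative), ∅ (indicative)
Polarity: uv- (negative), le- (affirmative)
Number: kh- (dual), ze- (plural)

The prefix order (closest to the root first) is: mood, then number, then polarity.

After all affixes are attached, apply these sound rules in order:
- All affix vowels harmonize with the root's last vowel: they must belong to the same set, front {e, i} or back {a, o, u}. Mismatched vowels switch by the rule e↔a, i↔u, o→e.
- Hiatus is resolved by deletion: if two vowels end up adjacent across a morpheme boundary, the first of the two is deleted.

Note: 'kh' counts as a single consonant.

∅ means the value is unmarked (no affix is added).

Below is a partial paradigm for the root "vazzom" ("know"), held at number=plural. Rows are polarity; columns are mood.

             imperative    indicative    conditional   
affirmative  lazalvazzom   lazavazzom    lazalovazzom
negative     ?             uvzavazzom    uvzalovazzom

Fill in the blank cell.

Attach mood imperative l- → lvazzom.
Attach number plural ze- → zelvazzom.
Attach polarity negative uv- → uvzelvazzom.
Apply vowel harmony: uvzelvazzom → uvzalvazzom.
Vowel deletion: no change.

uvzalvazzom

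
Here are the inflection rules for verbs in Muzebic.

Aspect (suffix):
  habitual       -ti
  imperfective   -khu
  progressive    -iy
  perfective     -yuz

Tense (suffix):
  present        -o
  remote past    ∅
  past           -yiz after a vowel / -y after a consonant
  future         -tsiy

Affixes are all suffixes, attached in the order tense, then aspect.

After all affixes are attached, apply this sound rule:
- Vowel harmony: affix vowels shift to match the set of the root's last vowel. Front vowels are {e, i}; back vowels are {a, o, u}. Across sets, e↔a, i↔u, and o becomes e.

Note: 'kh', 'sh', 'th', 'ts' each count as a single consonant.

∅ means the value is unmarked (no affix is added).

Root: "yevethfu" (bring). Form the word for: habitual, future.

Attach tense future -tsiy → yevethfutsiy.
Attach aspect habitual -ti → yevethfutsiyti.
Apply vowel harmony: yevethfutsiyti → yevethfutsuytu.

yevethfutsuytu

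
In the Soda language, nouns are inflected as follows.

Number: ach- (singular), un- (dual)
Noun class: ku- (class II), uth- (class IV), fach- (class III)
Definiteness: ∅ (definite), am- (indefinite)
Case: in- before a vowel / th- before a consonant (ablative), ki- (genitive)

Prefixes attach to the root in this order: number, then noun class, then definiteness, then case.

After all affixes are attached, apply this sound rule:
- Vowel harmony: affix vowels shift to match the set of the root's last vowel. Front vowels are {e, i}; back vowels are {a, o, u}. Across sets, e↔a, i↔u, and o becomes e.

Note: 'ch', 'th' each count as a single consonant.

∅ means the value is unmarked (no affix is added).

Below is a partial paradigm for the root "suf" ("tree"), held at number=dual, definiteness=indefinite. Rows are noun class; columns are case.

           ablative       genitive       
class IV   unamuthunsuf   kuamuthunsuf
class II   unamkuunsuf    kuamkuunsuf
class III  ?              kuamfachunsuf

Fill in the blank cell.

Attach number dual un- → unsuf.
Attach noun class class III fach- → fachunsuf.
Attach definiteness indefinite am- → amfachunsuf.
Attach case ablative in- (before vowel 'a') → inamfachunsuf.
Apply vowel harmony: inamfachunsuf → unamfachunsuf.

unamfachunsuf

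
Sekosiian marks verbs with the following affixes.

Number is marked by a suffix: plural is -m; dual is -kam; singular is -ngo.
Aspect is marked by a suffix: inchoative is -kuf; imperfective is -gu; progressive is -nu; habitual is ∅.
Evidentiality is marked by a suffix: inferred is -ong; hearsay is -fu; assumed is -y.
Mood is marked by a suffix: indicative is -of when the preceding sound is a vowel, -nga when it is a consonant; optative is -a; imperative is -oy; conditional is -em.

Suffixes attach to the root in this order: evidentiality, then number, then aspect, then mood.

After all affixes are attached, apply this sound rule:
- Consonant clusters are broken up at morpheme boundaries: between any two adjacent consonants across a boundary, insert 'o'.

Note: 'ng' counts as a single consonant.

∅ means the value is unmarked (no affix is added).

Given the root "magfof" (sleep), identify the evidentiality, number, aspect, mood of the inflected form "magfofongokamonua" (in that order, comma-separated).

Segment: magfof-ong-kam-nu-a.
evidentiality: -ong → inferred.
number: -kam → dual.
aspect: -nu → progressive.
mood: -a → optative.

inferred, dual, progressive, optative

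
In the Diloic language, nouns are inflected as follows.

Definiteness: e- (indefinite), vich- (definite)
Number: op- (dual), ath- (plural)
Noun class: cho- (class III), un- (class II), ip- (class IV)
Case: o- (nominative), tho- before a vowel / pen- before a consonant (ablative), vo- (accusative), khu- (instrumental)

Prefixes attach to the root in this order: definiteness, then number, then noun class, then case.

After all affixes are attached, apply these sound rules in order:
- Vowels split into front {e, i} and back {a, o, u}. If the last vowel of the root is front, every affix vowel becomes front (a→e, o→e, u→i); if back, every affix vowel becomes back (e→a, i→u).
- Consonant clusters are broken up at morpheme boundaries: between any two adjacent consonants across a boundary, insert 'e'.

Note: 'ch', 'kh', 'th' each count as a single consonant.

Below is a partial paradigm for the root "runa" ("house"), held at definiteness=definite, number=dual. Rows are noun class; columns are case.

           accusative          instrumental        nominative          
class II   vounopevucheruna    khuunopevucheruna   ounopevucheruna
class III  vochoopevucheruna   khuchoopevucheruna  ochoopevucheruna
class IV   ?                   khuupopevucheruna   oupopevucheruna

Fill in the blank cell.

voupopevucheruna

Attach definiteness definite vich- → vichruna.
Attach number dual op- → opvichruna.
Attach noun class class IV ip- → ipopvichruna.
Attach case accusative vo- → voipopvichruna.
Apply vowel harmony: voipopvichruna → voupopvuchruna.
Apply epenthesis: voupopvuchruna → voupopevucheruna.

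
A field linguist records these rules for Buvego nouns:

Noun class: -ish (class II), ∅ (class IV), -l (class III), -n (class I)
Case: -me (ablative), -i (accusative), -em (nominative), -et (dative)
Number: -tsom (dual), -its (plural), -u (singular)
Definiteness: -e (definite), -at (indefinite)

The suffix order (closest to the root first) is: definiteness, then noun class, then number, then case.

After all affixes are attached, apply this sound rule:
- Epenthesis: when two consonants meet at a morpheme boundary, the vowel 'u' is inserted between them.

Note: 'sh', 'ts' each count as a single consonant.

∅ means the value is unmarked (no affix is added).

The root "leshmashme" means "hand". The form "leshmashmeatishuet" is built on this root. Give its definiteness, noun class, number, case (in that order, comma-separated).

Segment: leshmashme-at-ish-u-et.
definiteness: -at → indefinite.
noun class: -ish → class II.
number: -u → singular.
case: -et → dative.

indefinite, class II, singular, dative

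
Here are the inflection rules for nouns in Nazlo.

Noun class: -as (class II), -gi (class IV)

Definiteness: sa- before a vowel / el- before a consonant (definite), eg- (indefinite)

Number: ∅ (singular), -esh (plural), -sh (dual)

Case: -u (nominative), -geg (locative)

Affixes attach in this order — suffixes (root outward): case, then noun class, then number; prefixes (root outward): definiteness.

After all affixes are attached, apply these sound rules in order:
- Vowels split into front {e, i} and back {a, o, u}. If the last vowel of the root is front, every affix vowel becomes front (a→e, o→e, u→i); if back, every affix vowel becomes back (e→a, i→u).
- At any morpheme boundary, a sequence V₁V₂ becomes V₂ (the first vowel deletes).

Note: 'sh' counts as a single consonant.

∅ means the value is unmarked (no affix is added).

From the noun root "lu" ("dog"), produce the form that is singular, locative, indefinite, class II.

aglugagas

Attach case locative -geg → lugeg.
Attach noun class class II -as → lugegas.
Attach definiteness indefinite eg- → eglugegas.
number = singular: zero marking, form stays eglugegas.
Apply vowel harmony: eglugegas → aglugagas.
Vowel deletion: no change.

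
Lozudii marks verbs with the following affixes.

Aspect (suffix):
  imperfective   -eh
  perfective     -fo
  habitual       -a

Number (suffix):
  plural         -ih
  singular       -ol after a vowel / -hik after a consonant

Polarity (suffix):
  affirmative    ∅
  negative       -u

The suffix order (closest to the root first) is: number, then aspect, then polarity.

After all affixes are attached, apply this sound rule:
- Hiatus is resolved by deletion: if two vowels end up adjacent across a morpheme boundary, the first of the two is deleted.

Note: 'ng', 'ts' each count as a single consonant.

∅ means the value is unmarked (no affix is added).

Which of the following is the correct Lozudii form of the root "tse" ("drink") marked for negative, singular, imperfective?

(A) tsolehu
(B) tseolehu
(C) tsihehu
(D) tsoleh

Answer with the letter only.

Attach number singular -ol (after vowel 'e') → tseol.
Attach aspect imperfective -eh → tseoleh.
Attach polarity negative -u → tseolehu.
Apply vowel deletion: tseolehu → tsolehu.
So the correct form is tsolehu, option (A).
(C) tsihehu is wrong: it uses plural instead of singular for number.
(B) tseolehu is wrong: it fails to apply the sound rule(s).
(D) tsoleh is wrong: it has the affixes in the wrong order.

A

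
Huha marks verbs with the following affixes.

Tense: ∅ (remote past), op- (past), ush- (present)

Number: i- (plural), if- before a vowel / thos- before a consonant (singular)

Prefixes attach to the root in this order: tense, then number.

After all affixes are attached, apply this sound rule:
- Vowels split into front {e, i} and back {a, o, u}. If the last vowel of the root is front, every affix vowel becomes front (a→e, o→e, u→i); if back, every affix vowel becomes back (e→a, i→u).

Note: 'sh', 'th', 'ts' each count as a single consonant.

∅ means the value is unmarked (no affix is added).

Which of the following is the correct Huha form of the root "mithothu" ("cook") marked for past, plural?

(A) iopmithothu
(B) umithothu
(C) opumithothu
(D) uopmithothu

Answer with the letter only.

D

Attach tense past op- → opmithothu.
Attach number plural i- → iopmithothu.
Apply vowel harmony: iopmithothu → uopmithothu.
So the correct form is uopmithothu, option (D).
(B) umithothu is wrong: it uses remote past instead of past for tense.
(C) opumithothu is wrong: it has the affixes in the wrong order.
(A) iopmithothu is wrong: it fails to apply the sound rule(s).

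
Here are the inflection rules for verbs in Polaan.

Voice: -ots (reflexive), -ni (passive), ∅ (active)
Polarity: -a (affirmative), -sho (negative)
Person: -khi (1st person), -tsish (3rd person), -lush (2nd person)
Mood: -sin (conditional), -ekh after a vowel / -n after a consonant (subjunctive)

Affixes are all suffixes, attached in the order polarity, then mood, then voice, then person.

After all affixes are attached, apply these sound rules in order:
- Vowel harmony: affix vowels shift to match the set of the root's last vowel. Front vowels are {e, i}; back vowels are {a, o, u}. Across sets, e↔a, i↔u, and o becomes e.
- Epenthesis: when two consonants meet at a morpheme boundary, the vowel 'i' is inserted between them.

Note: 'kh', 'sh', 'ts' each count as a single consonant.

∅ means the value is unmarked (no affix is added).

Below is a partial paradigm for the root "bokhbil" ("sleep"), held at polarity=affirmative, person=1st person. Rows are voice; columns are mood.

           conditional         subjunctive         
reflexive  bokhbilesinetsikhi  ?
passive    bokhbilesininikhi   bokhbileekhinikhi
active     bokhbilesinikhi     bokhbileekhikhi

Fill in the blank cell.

Attach polarity affirmative -a → bokhbila.
Attach mood subjunctive -ekh (after vowel 'a') → bokhbilaekh.
Attach voice reflexive -ots → bokhbilaekhots.
Attach person 1st person -khi → bokhbilaekhotskhi.
Apply vowel harmony: bokhbilaekhotskhi → bokhbileekhetskhi.
Apply epenthesis: bokhbileekhetskhi → bokhbileekhetsikhi.

bokhbileekhetsikhi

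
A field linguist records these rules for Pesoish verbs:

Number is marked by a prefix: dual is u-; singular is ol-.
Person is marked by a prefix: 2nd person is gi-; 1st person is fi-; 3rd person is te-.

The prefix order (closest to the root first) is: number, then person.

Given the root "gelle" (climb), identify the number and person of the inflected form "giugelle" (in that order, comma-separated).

dual, 2nd person

Segment: gi-u-gelle.
number: u- → dual.
person: gi- → 2nd person.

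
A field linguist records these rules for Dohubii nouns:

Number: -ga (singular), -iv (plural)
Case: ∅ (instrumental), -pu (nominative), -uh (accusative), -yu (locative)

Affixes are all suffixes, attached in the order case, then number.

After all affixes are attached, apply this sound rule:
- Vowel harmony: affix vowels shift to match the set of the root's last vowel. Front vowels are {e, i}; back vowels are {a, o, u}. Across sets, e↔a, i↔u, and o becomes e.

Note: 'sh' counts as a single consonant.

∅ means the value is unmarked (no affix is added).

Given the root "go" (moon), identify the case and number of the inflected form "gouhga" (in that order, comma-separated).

accusative, singular

Segment: go-uh-ga.
case: -uh → accusative.
number: -ga → singular.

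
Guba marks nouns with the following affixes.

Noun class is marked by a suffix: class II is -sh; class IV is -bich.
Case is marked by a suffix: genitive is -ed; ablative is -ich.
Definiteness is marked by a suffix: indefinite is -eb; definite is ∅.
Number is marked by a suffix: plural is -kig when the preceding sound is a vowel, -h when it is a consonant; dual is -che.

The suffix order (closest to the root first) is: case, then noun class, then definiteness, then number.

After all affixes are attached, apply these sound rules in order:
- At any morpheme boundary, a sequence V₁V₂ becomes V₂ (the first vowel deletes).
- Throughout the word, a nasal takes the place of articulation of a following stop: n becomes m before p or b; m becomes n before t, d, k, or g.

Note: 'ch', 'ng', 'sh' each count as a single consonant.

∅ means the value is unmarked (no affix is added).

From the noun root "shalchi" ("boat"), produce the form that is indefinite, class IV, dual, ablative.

Attach case ablative -ich → shalchiich.
Attach noun class class IV -bich → shalchiichbich.
Attach definiteness indefinite -eb → shalchiichbicheb.
Attach number dual -che → shalchiichbichebche.
Apply vowel deletion: shalchiichbichebche → shalchichbichebche.
Nasal assimilation: no change.

shalchichbichebche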